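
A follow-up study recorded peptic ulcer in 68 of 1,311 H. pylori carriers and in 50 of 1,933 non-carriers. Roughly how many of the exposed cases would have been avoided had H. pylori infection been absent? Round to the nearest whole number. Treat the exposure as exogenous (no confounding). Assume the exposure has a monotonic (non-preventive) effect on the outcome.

p₁ = P(outcome | exposed) = 68/1311 = 0.051869
p₀ = P(outcome | unexposed) = 50/1933 = 0.025867
PN = (p₁ − p₀)/p₁ = (0.051869 − 0.025867) / 0.051869 ≈ 0.50131.
Attributable cases ≈ PN × (exposed cases) = 0.50131 × 68 ≈ 34.09.

about 34 cases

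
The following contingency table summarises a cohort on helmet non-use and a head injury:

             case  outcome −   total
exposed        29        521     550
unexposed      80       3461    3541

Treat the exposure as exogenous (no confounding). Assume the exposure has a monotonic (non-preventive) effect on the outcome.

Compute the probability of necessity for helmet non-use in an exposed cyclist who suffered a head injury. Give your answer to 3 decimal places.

p₁ = P(outcome | exposed) = 29/550 = 0.052727
p₀ = P(outcome | unexposed) = 80/3541 = 0.022592
Under exogeneity and monotonicity, PN = (p₁ − p₀) / p₁.
PN = (0.052727 − 0.022592) / 0.052727 = 0.030135 / 0.052727 ≈ 0.5715

PN ≈ 0.572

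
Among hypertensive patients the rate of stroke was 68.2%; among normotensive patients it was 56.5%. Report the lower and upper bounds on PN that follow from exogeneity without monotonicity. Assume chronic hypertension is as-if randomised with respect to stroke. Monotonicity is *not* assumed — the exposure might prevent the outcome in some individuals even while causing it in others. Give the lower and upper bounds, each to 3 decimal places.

p₁ = 0.682, p₀ = 0.565.
Under exogeneity alone the bounds on PN are max{0,(p₁−p₀)/p₁} ≤ PN ≤ min{1,(1−p₀)/p₁}.
  lower = (p₁ − p₀)/p₁ = 0.117 / 0.682 ≈ 0.1716
  upper = min{1, (1 − p₀)/p₁} = 0.435 / 0.682 ≈ 0.6378

0.172 ≤ PN ≤ 0.638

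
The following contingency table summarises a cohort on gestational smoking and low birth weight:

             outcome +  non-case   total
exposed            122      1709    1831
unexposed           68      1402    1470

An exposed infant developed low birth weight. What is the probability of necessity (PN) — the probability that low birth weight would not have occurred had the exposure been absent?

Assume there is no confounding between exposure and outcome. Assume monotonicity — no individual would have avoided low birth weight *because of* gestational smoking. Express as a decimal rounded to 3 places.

p₁ = P(outcome | exposed) = 122/1831 = 0.06663
p₀ = P(outcome | unexposed) = 68/1470 = 0.046259
Under exogeneity and monotonicity, PN = (p₁ − p₀)/p₁.
PN = (0.06663 − 0.046259) / 0.06663 ≈ 0.3057

PN ≈ 0.306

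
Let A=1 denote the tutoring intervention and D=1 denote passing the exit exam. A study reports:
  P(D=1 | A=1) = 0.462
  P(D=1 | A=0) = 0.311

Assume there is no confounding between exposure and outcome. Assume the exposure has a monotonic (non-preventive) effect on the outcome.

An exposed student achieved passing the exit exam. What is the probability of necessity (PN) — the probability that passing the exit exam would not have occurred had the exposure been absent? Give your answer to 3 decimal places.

Let p₁ = 0.462, p₀ = 0.311.
Under exogeneity and monotonicity, PN = (p₁ − p₀) / p₁.
PN = (0.462 − 0.311) / 0.462 = 0.151 / 0.462 ≈ 0.3268

PN ≈ 0.327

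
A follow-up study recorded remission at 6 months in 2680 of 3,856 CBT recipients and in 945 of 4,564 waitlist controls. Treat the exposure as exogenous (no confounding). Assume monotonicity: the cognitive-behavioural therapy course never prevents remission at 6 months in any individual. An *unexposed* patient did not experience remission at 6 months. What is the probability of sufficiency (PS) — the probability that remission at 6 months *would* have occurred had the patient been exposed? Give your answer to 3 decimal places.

p₁ = P(outcome | exposed) = 2680/3856 = 0.69502
p₀ = P(outcome | unexposed) = 945/4564 = 0.20706
Under exogeneity and monotonicity, PS = (p₁ − p₀) / (1 − p₀).
PS = (0.69502 − 0.20706) / (1 − 0.20706) = 0.48797 / 0.79294 ≈ 0.6154

PS ≈ 0.615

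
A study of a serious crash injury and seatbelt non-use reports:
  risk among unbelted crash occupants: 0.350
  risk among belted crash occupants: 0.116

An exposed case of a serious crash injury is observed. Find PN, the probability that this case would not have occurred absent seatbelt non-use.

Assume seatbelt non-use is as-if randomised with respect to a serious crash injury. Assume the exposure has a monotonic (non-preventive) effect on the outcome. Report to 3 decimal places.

PN ≈ 0.669

Let p₁ = 0.35, p₀ = 0.116.
Under exogeneity and monotonicity, PN = (p₁ − p₀) / p₁.
PN = (0.35 − 0.116) / 0.35 = 0.234 / 0.35 ≈ 0.6686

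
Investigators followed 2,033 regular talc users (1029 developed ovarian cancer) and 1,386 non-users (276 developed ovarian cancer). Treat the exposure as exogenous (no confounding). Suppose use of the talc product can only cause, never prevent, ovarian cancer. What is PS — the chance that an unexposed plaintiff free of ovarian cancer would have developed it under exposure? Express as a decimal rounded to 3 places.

PS ≈ 0.383

p₁ = P(outcome | exposed) = 1029/2033 = 0.50615
p₀ = P(outcome | unexposed) = 276/1386 = 0.19913
Under exogeneity and monotonicity, PS = (p₁ − p₀) / (1 − p₀).
PS = (0.50615 − 0.19913) / (1 − 0.19913) = 0.30701 / 0.80087 ≈ 0.3834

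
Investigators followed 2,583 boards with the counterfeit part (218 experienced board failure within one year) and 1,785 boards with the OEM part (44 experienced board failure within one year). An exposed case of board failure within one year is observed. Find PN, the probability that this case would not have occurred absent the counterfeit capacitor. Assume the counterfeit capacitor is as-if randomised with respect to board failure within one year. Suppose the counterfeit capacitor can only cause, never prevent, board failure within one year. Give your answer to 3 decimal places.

PN ≈ 0.708

p₁ = P(outcome | exposed) = 218/2583 = 0.084398
p₀ = P(outcome | unexposed) = 44/1785 = 0.02465
Under exogeneity and monotonicity, PN = (p₁ − p₀) / p₁.
PN = (0.084398 − 0.02465) / 0.084398 = 0.059748 / 0.084398 ≈ 0.7079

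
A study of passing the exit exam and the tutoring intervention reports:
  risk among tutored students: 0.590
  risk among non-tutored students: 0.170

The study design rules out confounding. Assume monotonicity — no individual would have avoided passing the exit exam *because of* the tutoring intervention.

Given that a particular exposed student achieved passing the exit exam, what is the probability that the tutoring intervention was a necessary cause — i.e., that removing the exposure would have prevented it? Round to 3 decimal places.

Let p₁ = 0.59, p₀ = 0.17.
Under exogeneity and monotonicity, PN = (p₁ − p₀) / p₁.
PN = (0.59 − 0.17) / 0.59 = 0.42 / 0.59 ≈ 0.7119

PN ≈ 0.712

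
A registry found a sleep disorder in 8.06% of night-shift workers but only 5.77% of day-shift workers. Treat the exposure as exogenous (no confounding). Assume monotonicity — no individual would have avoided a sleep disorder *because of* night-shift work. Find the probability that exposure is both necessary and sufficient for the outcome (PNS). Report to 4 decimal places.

PNS ≈ 0.0229

p₁ = 0.0806, p₀ = 0.0577.
Under exogeneity and monotonicity, PNS = p₁ − p₀.
PNS = 0.0806 − 0.0577 = 0.0229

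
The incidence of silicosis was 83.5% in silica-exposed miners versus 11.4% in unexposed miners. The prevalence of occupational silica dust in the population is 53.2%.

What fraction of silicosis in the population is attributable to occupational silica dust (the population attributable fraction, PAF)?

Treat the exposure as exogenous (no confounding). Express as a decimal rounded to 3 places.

PAF ≈ 0.771

p₁ = 0.835, p₀ = 0.114.
Overall risk P(Y=1) = π·p₁ + (1−π)·p₀ = 0.532×0.835 + 0.468×0.114 = 0.49757.
Under exogeneity, PAF = [P(Y=1) − p₀] / P(Y=1).
PAF = (0.49757 − 0.114) / 0.49757 ≈ 0.7709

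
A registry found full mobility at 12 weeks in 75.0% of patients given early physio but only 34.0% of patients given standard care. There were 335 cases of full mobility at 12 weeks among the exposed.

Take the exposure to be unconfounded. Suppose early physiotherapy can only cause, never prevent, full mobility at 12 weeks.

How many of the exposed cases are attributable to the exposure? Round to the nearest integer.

p₁ = 0.75, p₀ = 0.34.
PN = (p₁ − p₀)/p₁ = (0.75 − 0.34) / 0.75 ≈ 0.54667.
Attributable cases ≈ PN × (exposed cases) = 0.54667 × 335 ≈ 183.13.

about 183 cases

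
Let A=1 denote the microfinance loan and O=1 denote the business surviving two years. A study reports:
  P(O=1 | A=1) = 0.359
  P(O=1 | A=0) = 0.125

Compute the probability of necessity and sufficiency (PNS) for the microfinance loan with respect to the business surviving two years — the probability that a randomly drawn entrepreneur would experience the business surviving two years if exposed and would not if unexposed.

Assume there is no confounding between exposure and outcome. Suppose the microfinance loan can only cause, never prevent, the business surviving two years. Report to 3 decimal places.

Let p₁ = 0.359, p₀ = 0.125.
Under exogeneity and monotonicity, PNS = p₁ − p₀.
PNS = 0.359 − 0.125 = 0.234

PNS ≈ 0.234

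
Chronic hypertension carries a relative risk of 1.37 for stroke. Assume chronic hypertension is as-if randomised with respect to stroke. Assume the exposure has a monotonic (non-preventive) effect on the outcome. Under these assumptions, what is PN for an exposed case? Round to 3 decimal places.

PN ≈ 0.270

Under exogeneity and monotonicity, PN = (RR − 1) / RR = 1 − 1/RR.
PN = (1.37 − 1) / 1.37 = 0.37 / 1.37 ≈ 0.2701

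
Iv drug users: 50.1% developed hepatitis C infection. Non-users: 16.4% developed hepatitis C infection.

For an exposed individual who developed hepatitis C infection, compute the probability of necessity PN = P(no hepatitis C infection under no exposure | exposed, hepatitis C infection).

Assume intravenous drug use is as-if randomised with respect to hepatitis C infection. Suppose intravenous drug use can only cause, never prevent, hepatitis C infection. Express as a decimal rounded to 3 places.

p₁ = 0.501, p₀ = 0.164.
Under exogeneity and monotonicity, PN = (p₁ − p₀) / p₁.
PN = (0.501 − 0.164) / 0.501 = 0.337 / 0.501 ≈ 0.6727

PN ≈ 0.673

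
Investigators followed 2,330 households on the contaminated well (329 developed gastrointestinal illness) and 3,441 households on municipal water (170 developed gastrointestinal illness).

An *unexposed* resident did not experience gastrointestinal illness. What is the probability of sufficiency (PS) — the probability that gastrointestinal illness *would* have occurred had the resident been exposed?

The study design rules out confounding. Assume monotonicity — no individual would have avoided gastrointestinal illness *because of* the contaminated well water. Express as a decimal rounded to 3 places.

PS ≈ 0.097

p₁ = P(outcome | exposed) = 329/2330 = 0.1412
p₀ = P(outcome | unexposed) = 170/3441 = 0.049404
Under exogeneity and monotonicity, PS = (p₁ − p₀) / (1 − p₀).
PS = (0.1412 − 0.049404) / (1 − 0.049404) = 0.091797 / 0.9506 ≈ 0.0966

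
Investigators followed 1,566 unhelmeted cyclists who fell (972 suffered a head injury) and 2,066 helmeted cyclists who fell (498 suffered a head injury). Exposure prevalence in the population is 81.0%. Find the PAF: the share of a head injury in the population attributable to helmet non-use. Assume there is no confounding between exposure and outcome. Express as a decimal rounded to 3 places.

p₁ = P(outcome | exposed) = 972/1566 = 0.62069
p₀ = P(outcome | unexposed) = 498/2066 = 0.24105
Overall risk P(Y=1) = π·p₁ + (1−π)·p₀ = 0.81×0.62069 + 0.19×0.24105 = 0.54856.
Under exogeneity, PAF = [P(Y=1) − p₀] / P(Y=1).
PAF = (0.54856 − 0.24105) / 0.54856 ≈ 0.5606

PAF ≈ 0.561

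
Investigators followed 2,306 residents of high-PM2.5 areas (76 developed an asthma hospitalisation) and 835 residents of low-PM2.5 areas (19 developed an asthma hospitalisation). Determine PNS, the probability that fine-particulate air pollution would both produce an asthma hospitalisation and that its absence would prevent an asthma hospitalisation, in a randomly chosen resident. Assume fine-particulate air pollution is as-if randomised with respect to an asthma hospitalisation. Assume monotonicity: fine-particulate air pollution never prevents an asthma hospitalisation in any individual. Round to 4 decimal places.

PNS ≈ 0.0102

p₁ = P(outcome | exposed) = 76/2306 = 0.032958
p₀ = P(outcome | unexposed) = 19/835 = 0.022754
Under exogeneity and monotonicity, PNS = p₁ − p₀.
PNS = 0.032958 − 0.022754 = 0.010203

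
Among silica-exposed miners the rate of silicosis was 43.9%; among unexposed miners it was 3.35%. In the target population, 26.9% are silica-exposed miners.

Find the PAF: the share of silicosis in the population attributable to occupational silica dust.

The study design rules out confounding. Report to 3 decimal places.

p₁ = 0.439, p₀ = 0.0335.
Overall risk P(Y=1) = π·p₁ + (1−π)·p₀ = 0.269×0.439 + 0.731×0.0335 = 0.14258.
Under exogeneity, PAF = [P(Y=1) − p₀] / P(Y=1).
PAF = (0.14258 − 0.0335) / 0.14258 ≈ 0.7650

PAF ≈ 0.765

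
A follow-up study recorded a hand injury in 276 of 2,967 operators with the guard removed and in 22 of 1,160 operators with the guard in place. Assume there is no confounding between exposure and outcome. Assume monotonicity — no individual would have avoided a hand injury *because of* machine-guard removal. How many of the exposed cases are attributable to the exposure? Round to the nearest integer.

about 220 cases

p₁ = P(outcome | exposed) = 276/2967 = 0.093023
p₀ = P(outcome | unexposed) = 22/1160 = 0.018966
PN = (p₁ − p₀)/p₁ = (0.093023 − 0.018966) / 0.093023 ≈ 0.79612.
Attributable cases ≈ PN × (exposed cases) = 0.79612 × 276 ≈ 219.73.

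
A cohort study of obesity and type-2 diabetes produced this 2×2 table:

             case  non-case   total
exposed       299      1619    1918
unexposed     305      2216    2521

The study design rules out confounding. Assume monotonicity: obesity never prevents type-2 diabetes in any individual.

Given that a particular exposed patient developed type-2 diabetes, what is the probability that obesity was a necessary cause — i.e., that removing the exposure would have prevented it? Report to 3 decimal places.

p₁ = P(outcome | exposed) = 299/1918 = 0.15589
p₀ = P(outcome | unexposed) = 305/2521 = 0.12098
Under exogeneity and monotonicity, PN = (p₁ − p₀)/p₁.
PN = (0.15589 − 0.12098) / 0.15589 ≈ 0.2239

PN ≈ 0.224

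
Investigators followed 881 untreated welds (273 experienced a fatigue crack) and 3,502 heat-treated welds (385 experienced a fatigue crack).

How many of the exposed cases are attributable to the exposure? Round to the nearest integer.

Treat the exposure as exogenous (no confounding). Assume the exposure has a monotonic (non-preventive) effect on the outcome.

about 176 cases

p₁ = P(outcome | exposed) = 273/881 = 0.30988
p₀ = P(outcome | unexposed) = 385/3502 = 0.10994
PN = (p₁ − p₀)/p₁ = (0.30988 − 0.10994) / 0.30988 ≈ 0.64522.
Attributable cases ≈ PN × (exposed cases) = 0.64522 × 273 ≈ 176.15.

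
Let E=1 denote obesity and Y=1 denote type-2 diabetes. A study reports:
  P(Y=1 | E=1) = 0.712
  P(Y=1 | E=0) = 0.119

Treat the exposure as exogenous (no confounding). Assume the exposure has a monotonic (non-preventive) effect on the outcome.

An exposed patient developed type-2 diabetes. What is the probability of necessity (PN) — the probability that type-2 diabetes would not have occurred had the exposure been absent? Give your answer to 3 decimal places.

Let p₁ = 0.712, p₀ = 0.119.
Under exogeneity and monotonicity, PN = (p₁ − p₀) / p₁.
PN = (0.712 − 0.119) / 0.712 = 0.593 / 0.712 ≈ 0.8329

PN ≈ 0.833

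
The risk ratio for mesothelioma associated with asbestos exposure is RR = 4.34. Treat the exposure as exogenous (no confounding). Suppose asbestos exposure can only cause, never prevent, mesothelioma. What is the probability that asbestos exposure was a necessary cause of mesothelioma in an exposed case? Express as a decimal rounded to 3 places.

Under exogeneity and monotonicity, PN = (RR − 1) / RR = 1 − 1/RR.
PN = (4.34 − 1) / 4.34 = 3.34 / 4.34 ≈ 0.7696

PN ≈ 0.770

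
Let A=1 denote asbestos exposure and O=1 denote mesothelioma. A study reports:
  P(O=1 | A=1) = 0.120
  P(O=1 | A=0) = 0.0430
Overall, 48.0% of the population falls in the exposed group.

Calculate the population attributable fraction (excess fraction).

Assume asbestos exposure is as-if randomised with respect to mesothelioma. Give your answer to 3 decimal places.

Let p₁ = 0.12, p₀ = 0.043.
Overall risk P(Y=1) = π·p₁ + (1−π)·p₀ = 0.48×0.12 + 0.52×0.043 = 0.07996.
Under exogeneity, PAF = [P(Y=1) − p₀] / P(Y=1).
PAF = (0.07996 − 0.043) / 0.07996 ≈ 0.4622

PAF ≈ 0.462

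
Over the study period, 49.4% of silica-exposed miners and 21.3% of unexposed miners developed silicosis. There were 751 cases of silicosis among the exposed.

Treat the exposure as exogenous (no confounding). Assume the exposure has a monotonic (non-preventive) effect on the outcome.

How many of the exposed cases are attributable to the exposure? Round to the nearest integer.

about 427 cases

p₁ = 0.494, p₀ = 0.213.
PN = (p₁ − p₀)/p₁ = (0.494 − 0.213) / 0.494 ≈ 0.56883.
Attributable cases ≈ PN × (exposed cases) = 0.56883 × 751 ≈ 427.19.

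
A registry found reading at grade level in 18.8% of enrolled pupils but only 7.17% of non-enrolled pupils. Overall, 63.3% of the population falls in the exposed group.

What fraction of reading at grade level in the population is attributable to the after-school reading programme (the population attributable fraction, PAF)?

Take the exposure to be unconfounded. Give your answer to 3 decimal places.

PAF ≈ 0.507

p₁ = 0.188, p₀ = 0.0717.
Overall risk P(Y=1) = π·p₁ + (1−π)·p₀ = 0.633×0.188 + 0.367×0.0717 = 0.14532.
Under exogeneity, PAF = [P(Y=1) − p₀] / P(Y=1).
PAF = (0.14532 − 0.0717) / 0.14532 ≈ 0.5066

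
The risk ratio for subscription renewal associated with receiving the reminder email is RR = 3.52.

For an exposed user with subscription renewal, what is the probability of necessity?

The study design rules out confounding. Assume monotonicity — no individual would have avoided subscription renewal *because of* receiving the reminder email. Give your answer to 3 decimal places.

PN ≈ 0.716

Under exogeneity and monotonicity, PN = (RR − 1) / RR = 1 − 1/RR.
PN = (3.52 − 1) / 3.52 = 2.52 / 3.52 ≈ 0.7159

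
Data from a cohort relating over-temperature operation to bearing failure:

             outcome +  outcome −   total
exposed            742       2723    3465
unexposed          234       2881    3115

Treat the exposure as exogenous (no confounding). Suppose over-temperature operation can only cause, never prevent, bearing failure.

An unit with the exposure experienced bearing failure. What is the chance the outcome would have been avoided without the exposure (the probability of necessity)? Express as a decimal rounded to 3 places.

PN ≈ 0.649

p₁ = P(outcome | exposed) = 742/3465 = 0.21414
p₀ = P(outcome | unexposed) = 234/3115 = 0.07512
Under exogeneity and monotonicity, PN = (p₁ − p₀)/p₁.
PN = (0.21414 − 0.07512) / 0.21414 ≈ 0.6492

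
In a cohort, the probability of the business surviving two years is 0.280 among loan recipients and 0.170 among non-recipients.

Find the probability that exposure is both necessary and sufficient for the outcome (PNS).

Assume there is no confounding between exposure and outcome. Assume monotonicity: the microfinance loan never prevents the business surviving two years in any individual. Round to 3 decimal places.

Let p₁ = 0.28, p₀ = 0.17.
Under exogeneity and monotonicity, PNS = p₁ − p₀.
PNS = 0.28 − 0.17 = 0.11

PNS ≈ 0.110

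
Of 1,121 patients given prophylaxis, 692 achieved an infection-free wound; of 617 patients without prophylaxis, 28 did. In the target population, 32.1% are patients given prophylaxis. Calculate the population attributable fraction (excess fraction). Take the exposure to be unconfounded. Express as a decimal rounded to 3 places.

p₁ = P(outcome | exposed) = 692/1121 = 0.61731
p₀ = P(outcome | unexposed) = 28/617 = 0.045381
Overall risk P(Y=1) = π·p₁ + (1−π)·p₀ = 0.321×0.61731 + 0.679×0.045381 = 0.22897.
Under exogeneity, PAF = [P(Y=1) − p₀] / P(Y=1).
PAF = (0.22897 − 0.045381) / 0.22897 ≈ 0.8018

PAF ≈ 0.802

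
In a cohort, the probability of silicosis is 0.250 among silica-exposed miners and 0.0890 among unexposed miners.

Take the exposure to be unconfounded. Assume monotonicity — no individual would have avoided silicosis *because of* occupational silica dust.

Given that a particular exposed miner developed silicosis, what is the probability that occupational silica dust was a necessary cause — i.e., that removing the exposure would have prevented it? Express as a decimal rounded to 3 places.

PN ≈ 0.644

Let p₁ = 0.25, p₀ = 0.089.
Under exogeneity and monotonicity, PN = (p₁ − p₀) / p₁.
PN = (0.25 − 0.089) / 0.25 = 0.161 / 0.25 ≈ 0.6440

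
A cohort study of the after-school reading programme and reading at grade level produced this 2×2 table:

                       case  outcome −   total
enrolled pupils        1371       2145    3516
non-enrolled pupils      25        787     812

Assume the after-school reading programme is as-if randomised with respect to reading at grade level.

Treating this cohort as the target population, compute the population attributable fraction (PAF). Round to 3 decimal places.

p₁ = P(outcome | exposed) = 1371/3516 = 0.38993
p₀ = P(outcome | unexposed) = 25/812 = 0.030788
Exposure prevalence π = 3516/4328 = 0.81238; overall risk P(Y=1) = 0.32255.
Under exogeneity, PAF = [P(Y=1) − p₀]/P(Y=1).
PAF = (0.32255 − 0.030788) / 0.32255 ≈ 0.9045

PAF ≈ 0.905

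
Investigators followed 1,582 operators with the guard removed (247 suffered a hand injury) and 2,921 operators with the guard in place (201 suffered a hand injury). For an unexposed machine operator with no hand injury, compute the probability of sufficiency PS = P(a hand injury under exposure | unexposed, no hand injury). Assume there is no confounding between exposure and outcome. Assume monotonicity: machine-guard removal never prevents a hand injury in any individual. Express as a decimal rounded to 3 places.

PS ≈ 0.094

p₁ = P(outcome | exposed) = 247/1582 = 0.15613
p₀ = P(outcome | unexposed) = 201/2921 = 0.068812
Under exogeneity and monotonicity, PS = (p₁ − p₀) / (1 − p₀).
PS = (0.15613 − 0.068812) / (1 − 0.068812) = 0.087319 / 0.93119 ≈ 0.0938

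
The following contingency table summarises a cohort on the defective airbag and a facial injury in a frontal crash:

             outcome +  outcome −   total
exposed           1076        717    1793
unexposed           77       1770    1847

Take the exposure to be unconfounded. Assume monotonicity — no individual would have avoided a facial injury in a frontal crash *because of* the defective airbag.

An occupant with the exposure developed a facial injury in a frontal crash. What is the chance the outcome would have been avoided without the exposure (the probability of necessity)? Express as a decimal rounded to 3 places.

p₁ = P(outcome | exposed) = 1076/1793 = 0.60011
p₀ = P(outcome | unexposed) = 77/1847 = 0.041689
Under exogeneity and monotonicity, PN = (p₁ − p₀)/p₁.
PN = (0.60011 − 0.041689) / 0.60011 ≈ 0.9305

PN ≈ 0.931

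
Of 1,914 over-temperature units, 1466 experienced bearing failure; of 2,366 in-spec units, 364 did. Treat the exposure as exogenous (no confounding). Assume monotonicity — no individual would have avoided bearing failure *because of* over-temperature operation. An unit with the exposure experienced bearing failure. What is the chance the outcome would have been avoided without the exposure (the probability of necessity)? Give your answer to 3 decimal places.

p₁ = P(outcome | exposed) = 1466/1914 = 0.76594
p₀ = P(outcome | unexposed) = 364/2366 = 0.15385
Under exogeneity and monotonicity, PN = (p₁ − p₀) / p₁.
PN = (0.76594 − 0.15385) / 0.76594 = 0.61209 / 0.76594 ≈ 0.7991

PN ≈ 0.799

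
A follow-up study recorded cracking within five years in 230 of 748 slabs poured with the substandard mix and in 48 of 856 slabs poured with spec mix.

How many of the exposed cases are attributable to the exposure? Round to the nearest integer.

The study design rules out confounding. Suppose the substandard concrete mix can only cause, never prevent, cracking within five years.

about 188 cases

p₁ = P(outcome | exposed) = 230/748 = 0.30749
p₀ = P(outcome | unexposed) = 48/856 = 0.056075
PN = (p₁ − p₀)/p₁ = (0.30749 − 0.056075) / 0.30749 ≈ 0.81764.
Attributable cases ≈ PN × (exposed cases) = 0.81764 × 230 ≈ 188.06.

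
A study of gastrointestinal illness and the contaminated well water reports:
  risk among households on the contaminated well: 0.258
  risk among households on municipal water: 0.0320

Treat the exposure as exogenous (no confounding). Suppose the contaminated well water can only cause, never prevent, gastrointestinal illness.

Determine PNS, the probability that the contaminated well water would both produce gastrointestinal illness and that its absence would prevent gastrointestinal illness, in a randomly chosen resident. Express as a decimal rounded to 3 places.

PNS ≈ 0.226

Let p₁ = 0.258, p₀ = 0.032.
Under exogeneity and monotonicity, PNS = p₁ − p₀.
PNS = 0.258 − 0.032 = 0.226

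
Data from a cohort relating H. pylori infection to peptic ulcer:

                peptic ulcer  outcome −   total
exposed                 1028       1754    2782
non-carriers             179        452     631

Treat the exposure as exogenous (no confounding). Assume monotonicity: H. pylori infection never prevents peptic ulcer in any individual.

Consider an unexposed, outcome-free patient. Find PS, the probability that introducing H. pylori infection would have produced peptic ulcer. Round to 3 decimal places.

PS ≈ 0.120

p₁ = P(outcome | exposed) = 1028/2782 = 0.36952
p₀ = P(outcome | unexposed) = 179/631 = 0.28368
Under exogeneity and monotonicity, PS = (p₁ − p₀)/(1 − p₀).
PS = (0.36952 − 0.28368) / 0.71632 ≈ 0.1198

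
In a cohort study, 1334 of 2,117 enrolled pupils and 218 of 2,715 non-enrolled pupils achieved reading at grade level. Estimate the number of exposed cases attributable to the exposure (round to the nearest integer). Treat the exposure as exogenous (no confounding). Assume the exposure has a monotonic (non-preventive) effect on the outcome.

about 1164 cases

p₁ = P(outcome | exposed) = 1334/2117 = 0.63014
p₀ = P(outcome | unexposed) = 218/2715 = 0.080295
PN = (p₁ − p₀)/p₁ = (0.63014 − 0.080295) / 0.63014 ≈ 0.87258.
Attributable cases ≈ PN × (exposed cases) = 0.87258 × 1334 ≈ 1164.02.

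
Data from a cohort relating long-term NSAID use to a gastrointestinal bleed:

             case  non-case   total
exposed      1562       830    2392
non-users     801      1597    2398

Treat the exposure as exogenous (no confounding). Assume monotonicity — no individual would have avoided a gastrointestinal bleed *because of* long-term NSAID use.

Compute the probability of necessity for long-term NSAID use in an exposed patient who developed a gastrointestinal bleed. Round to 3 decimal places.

p₁ = P(outcome | exposed) = 1562/2392 = 0.65301
p₀ = P(outcome | unexposed) = 801/2398 = 0.33403
Under exogeneity and monotonicity, PN = (p₁ − p₀)/p₁.
PN = (0.65301 − 0.33403) / 0.65301 ≈ 0.4885

PN ≈ 0.488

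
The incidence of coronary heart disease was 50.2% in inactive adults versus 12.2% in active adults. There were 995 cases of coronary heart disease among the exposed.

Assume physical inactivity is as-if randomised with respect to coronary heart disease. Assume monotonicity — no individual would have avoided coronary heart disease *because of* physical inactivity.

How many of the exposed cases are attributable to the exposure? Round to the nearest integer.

about 753 cases

p₁ = 0.502, p₀ = 0.122.
PN = (p₁ − p₀)/p₁ = (0.502 − 0.122) / 0.502 ≈ 0.75697.
Attributable cases ≈ PN × (exposed cases) = 0.75697 × 995 ≈ 753.19.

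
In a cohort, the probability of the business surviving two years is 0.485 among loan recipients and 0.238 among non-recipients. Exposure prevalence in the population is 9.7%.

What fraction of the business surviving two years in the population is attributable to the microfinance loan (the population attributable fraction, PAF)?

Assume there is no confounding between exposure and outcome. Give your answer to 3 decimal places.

Let p₁ = 0.485, p₀ = 0.238.
Overall risk P(Y=1) = π·p₁ + (1−π)·p₀ = 0.097×0.485 + 0.903×0.238 = 0.26196.
Under exogeneity, PAF = [P(Y=1) − p₀] / P(Y=1).
PAF = (0.26196 − 0.238) / 0.26196 ≈ 0.0915

PAF ≈ 0.091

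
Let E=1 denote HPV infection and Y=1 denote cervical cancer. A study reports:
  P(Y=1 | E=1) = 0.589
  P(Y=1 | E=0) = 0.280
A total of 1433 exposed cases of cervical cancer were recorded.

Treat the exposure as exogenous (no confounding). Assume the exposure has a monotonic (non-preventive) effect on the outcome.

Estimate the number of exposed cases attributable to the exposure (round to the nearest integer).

Let p₁ = 0.589, p₀ = 0.28.
PN = (p₁ − p₀)/p₁ = (0.589 − 0.28) / 0.589 ≈ 0.52462.
Attributable cases ≈ PN × (exposed cases) = 0.52462 × 1433 ≈ 751.78.

about 752 cases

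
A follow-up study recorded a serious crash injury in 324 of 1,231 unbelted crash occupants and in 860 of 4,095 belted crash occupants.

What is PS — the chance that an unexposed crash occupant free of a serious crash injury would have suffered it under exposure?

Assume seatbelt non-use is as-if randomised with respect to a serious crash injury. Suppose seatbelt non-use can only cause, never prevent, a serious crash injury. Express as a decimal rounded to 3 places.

PS ≈ 0.067

p₁ = P(outcome | exposed) = 324/1231 = 0.2632
p₀ = P(outcome | unexposed) = 860/4095 = 0.21001
Under exogeneity and monotonicity, PS = (p₁ − p₀) / (1 − p₀).
PS = (0.2632 − 0.21001) / (1 − 0.21001) = 0.053188 / 0.78999 ≈ 0.0673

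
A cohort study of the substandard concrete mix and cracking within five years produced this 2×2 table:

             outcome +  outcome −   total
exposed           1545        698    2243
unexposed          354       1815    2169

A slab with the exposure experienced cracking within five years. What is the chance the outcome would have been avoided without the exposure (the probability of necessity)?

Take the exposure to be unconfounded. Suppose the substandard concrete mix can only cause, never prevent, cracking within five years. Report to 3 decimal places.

PN ≈ 0.763

p₁ = P(outcome | exposed) = 1545/2243 = 0.68881
p₀ = P(outcome | unexposed) = 354/2169 = 0.16321
Under exogeneity and monotonicity, PN = (p₁ − p₀) / p₁.
PN = (0.68881 − 0.16321) / 0.68881 = 0.5256 / 0.68881 ≈ 0.7631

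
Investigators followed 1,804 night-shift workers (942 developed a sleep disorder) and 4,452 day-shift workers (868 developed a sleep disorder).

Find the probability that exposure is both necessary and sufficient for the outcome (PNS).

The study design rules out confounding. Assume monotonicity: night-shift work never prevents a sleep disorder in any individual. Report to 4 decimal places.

PNS ≈ 0.3272

p₁ = P(outcome | exposed) = 942/1804 = 0.52217
p₀ = P(outcome | unexposed) = 868/4452 = 0.19497
Under exogeneity and monotonicity, PNS = p₁ − p₀.
PNS = 0.52217 − 0.19497 = 0.3272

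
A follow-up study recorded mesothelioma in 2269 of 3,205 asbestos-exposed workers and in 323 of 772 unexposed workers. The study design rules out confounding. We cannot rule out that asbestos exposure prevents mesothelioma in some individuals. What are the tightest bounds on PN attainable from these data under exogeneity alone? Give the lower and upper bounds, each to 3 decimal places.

0.409 ≤ PN ≤ 0.822

p₁ = P(outcome | exposed) = 2269/3205 = 0.70796
p₀ = P(outcome | unexposed) = 323/772 = 0.41839
Under exogeneity alone the bounds on PN are max{0,(p₁−p₀)/p₁} ≤ PN ≤ min{1,(1−p₀)/p₁}.
  lower = (p₁ − p₀)/p₁ = 0.28956 / 0.70796 ≈ 0.4090
  upper = min{1, (1 − p₀)/p₁} = 0.58161 / 0.70796 ≈ 0.8215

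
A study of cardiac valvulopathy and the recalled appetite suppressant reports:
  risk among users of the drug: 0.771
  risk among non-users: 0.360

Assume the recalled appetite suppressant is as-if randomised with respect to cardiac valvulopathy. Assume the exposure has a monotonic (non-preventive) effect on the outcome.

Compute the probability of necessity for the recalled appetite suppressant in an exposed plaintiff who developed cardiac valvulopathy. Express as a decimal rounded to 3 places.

Let p₁ = 0.771, p₀ = 0.36.
Under exogeneity and monotonicity, PN = (p₁ − p₀) / p₁.
PN = (0.771 − 0.36) / 0.771 = 0.411 / 0.771 ≈ 0.5331

PN ≈ 0.533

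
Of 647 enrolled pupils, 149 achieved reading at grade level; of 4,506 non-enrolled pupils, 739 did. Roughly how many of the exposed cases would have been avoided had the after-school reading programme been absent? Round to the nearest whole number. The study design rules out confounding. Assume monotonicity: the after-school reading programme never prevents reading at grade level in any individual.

about 43 cases

p₁ = P(outcome | exposed) = 149/647 = 0.23029
p₀ = P(outcome | unexposed) = 739/4506 = 0.164
PN = (p₁ − p₀)/p₁ = (0.23029 − 0.164) / 0.23029 ≈ 0.28785.
Attributable cases ≈ PN × (exposed cases) = 0.28785 × 149 ≈ 42.89.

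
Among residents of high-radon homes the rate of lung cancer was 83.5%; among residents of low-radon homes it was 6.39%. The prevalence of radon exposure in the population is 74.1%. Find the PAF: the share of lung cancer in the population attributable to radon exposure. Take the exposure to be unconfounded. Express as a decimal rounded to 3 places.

p₁ = 0.835, p₀ = 0.0639.
Overall risk P(Y=1) = π·p₁ + (1−π)·p₀ = 0.741×0.835 + 0.259×0.0639 = 0.63529.
Under exogeneity, PAF = [P(Y=1) − p₀] / P(Y=1).
PAF = (0.63529 − 0.0639) / 0.63529 ≈ 0.8994

PAF ≈ 0.899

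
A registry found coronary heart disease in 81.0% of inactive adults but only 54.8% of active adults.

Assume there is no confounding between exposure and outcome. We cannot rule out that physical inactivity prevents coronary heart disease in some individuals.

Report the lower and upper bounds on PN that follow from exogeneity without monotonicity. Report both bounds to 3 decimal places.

0.323 ≤ PN ≤ 0.558

p₁ = 0.81, p₀ = 0.548.
Under exogeneity alone the bounds on PN are max{0,(p₁−p₀)/p₁} ≤ PN ≤ min{1,(1−p₀)/p₁}.
  lower = (p₁ − p₀)/p₁ = 0.262 / 0.81 ≈ 0.3235
  upper = min{1, (1 − p₀)/p₁} = 0.452 / 0.81 ≈ 0.5580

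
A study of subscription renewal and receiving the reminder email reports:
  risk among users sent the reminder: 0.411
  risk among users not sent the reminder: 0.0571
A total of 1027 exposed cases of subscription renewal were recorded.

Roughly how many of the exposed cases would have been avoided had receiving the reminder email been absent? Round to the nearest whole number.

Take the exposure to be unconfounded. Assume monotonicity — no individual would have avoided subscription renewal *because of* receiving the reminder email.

about 884 cases

Let p₁ = 0.411, p₀ = 0.0571.
PN = (p₁ − p₀)/p₁ = (0.411 − 0.0571) / 0.411 ≈ 0.86107.
Attributable cases ≈ PN × (exposed cases) = 0.86107 × 1027 ≈ 884.32.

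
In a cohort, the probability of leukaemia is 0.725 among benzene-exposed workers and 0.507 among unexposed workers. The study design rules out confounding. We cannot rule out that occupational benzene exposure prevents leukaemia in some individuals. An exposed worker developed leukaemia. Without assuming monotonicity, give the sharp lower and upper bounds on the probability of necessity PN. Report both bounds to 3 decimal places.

Let p₁ = 0.725, p₀ = 0.507.
Under exogeneity alone the bounds on PN are max{0,(p₁−p₀)/p₁} ≤ PN ≤ min{1,(1−p₀)/p₁}.
  lower = (p₁ − p₀)/p₁ = 0.218 / 0.725 ≈ 0.3007
  upper = min{1, (1 − p₀)/p₁} = 0.493 / 0.725 ≈ 0.6800

0.301 ≤ PN ≤ 0.680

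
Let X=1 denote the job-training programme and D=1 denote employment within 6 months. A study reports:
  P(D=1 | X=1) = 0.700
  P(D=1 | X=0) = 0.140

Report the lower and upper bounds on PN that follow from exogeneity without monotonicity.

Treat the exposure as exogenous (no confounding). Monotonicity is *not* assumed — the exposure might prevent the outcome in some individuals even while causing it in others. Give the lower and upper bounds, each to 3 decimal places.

Let p₁ = 0.7, p₀ = 0.14.
Under exogeneity alone the bounds on PN are max{0,(p₁−p₀)/p₁} ≤ PN ≤ min{1,(1−p₀)/p₁}.
  lower = (p₁ − p₀)/p₁ = 0.56 / 0.7 ≈ 0.8000
  upper = min{1, (1 − p₀)/p₁} = 0.86 / 0.7 ≈ 1.2286 → capped at 1

0.800 ≤ PN ≤ 1.000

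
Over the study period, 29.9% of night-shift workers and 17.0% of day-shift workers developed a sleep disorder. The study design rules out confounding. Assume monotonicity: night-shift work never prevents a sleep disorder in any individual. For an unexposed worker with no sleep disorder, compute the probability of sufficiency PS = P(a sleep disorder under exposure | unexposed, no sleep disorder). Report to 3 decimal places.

p₁ = 0.299, p₀ = 0.17.
Under exogeneity and monotonicity, PS = (p₁ − p₀) / (1 − p₀).
PS = (0.299 − 0.17) / (1 − 0.17) = 0.129 / 0.83 ≈ 0.1554

PS ≈ 0.155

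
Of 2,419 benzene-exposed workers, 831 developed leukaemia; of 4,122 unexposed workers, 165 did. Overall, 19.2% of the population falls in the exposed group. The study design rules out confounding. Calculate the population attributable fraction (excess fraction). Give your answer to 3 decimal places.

PAF ≈ 0.593

p₁ = P(outcome | exposed) = 831/2419 = 0.34353
p₀ = P(outcome | unexposed) = 165/4122 = 0.040029
Overall risk P(Y=1) = π·p₁ + (1−π)·p₀ = 0.192×0.34353 + 0.808×0.040029 = 0.098301.
Under exogeneity, PAF = [P(Y=1) − p₀] / P(Y=1).
PAF = (0.098301 − 0.040029) / 0.098301 ≈ 0.5928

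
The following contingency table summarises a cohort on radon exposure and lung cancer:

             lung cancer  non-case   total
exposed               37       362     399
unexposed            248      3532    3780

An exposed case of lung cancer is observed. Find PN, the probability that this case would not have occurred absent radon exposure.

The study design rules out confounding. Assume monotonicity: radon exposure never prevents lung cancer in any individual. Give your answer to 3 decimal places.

PN ≈ 0.292

p₁ = P(outcome | exposed) = 37/399 = 0.092732
p₀ = P(outcome | unexposed) = 248/3780 = 0.065608
Under exogeneity and monotonicity, PN = (p₁ − p₀)/p₁.
PN = (0.092732 − 0.065608) / 0.092732 ≈ 0.2925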